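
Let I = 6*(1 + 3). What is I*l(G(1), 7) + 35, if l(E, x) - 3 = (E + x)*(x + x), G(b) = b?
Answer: 2795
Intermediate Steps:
l(E, x) = 3 + 2*x*(E + x) (l(E, x) = 3 + (E + x)*(x + x) = 3 + (E + x)*(2*x) = 3 + 2*x*(E + x))
I = 24 (I = 6*4 = 24)
I*l(G(1), 7) + 35 = 24*(3 + 2*7² + 2*1*7) + 35 = 24*(3 + 2*49 + 14) + 35 = 24*(3 + 98 + 14) + 35 = 24*115 + 35 = 2760 + 35 = 2795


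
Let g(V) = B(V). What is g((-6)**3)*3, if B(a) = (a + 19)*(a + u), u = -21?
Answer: 140067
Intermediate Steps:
B(a) = (-21 + a)*(19 + a) (B(a) = (a + 19)*(a - 21) = (19 + a)*(-21 + a) = (-21 + a)*(19 + a))
g(V) = -399 + V**2 - 2*V
g((-6)**3)*3 = (-399 + ((-6)**3)**2 - 2*(-6)**3)*3 = (-399 + (-216)**2 - 2*(-216))*3 = (-399 + 46656 + 432)*3 = 46689*3 = 140067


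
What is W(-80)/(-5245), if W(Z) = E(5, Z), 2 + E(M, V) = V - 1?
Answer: 83/5245 ≈ 0.015825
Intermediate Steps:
E(M, V) = -3 + V (E(M, V) = -2 + (V - 1) = -2 + (-1 + V) = -3 + V)
W(Z) = -3 + Z
W(-80)/(-5245) = (-3 - 80)/(-5245) = -83*(-1/5245) = 83/5245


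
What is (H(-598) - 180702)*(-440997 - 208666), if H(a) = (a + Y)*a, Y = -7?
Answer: -117646173344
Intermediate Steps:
H(a) = a*(-7 + a) (H(a) = (a - 7)*a = (-7 + a)*a = a*(-7 + a))
(H(-598) - 180702)*(-440997 - 208666) = (-598*(-7 - 598) - 180702)*(-440997 - 208666) = (-598*(-605) - 180702)*(-649663) = (361790 - 180702)*(-649663) = 181088*(-649663) = -117646173344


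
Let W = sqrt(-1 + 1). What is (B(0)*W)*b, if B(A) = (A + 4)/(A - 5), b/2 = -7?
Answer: 0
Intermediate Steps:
b = -14 (b = 2*(-7) = -14)
W = 0 (W = sqrt(0) = 0)
B(A) = (4 + A)/(-5 + A)
(B(0)*W)*b = (((4 + 0)/(-5 + 0))*0)*(-14) = ((4/(-5))*0)*(-14) = (-1/5*4*0)*(-14) = -4/5*0*(-14) = 0*(-14) = 0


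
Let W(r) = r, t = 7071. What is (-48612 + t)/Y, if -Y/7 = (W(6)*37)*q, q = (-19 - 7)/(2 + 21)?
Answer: -318481/13468 ≈ -23.647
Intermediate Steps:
q = -26/23 ≈ -1.1304
Y = 40404/23 (Y = -7*6*37*(-26)/23 = -1554*(-26)/23 = -7*(-5772/23) = 40404/23 ≈ 1756.7)
(-48612 + t)/Y = (-48612 + 7071)/(40404/23) = -41541*23/40404 = -318481/13468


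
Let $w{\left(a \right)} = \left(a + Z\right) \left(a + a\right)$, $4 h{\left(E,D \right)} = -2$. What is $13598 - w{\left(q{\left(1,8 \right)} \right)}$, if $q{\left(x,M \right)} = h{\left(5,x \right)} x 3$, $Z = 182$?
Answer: $\frac{28279}{2} \approx 14140.0$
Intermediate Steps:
$h{\left(E,D \right)} = - \frac{1}{2}$ ($h{\left(E,D \right)} = \frac{1}{4} \left(-2\right) = - \frac{1}{2}$)
$q{\left(x,M \right)} = - \frac{3 x}{2}$ ($q{\left(x,M \right)} = - \frac{x}{2} \cdot 3 = - \frac{3 x}{2}$)
$w{\left(a \right)} = 2 a \left(182 + a\right)$ ($w{\left(a \right)} = \left(a + 182\right) \left(a + a\right) = \left(182 + a\right) 2 a = 2 a \left(182 + a\right)$)
$13598 - w{\left(q{\left(1,8 \right)} \right)} = 13598 - 2 \left(\left(- \frac{3}{2}\right) 1\right) \left(182 - \frac{3}{2}\right) = 13598 - 2 \left(- \frac{3}{2}\right) \left(182 - \frac{3}{2}\right) = 13598 - 2 \left(- \frac{3}{2}\right) \frac{361}{2} = 13598 - - \frac{1083}{2} = 13598 + \frac{1083}{2} = \frac{28279}{2}$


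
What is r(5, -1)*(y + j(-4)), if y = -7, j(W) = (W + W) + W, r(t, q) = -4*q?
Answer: -76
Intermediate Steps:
j(W) = 3*W (j(W) = 2*W + W = 3*W)
r(5, -1)*(y + j(-4)) = (-4*(-1))*(-7 + 3*(-4)) = 4*(-7 - 12) = 4*(-19) = -76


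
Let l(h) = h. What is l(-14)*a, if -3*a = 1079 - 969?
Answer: 1540/3 ≈ 513.33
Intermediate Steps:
a = -110/3 (a = -(1079 - 969)/3 = -⅓*110 = -110/3 ≈ -36.667)
l(-14)*a = -14*(-110/3) = 1540/3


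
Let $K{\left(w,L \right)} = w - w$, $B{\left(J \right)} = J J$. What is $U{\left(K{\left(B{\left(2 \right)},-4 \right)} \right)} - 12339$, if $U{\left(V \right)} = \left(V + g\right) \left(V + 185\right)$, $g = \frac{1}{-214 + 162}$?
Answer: $- \frac{641813}{52} \approx -12343.0$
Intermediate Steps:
$B{\left(J \right)} = J^{2}$
$g = - \frac{1}{52}$ ($g = \frac{1}{-52} = - \frac{1}{52} \approx -0.019231$)
$K{\left(w,L \right)} = 0$
$U{\left(V \right)} = \left(185 + V\right) \left(- \frac{1}{52} + V\right)$ ($U{\left(V \right)} = \left(V - \frac{1}{52}\right) \left(V + 185\right) = \left(- \frac{1}{52} + V\right) \left(185 + V\right) = \left(185 + V\right) \left(- \frac{1}{52} + V\right)$)
$U{\left(K{\left(B{\left(2 \right)},-4 \right)} \right)} - 12339 = \left(- \frac{185}{52} + 0^{2} + \frac{9619}{52} \cdot 0\right) - 12339 = \left(- \frac{185}{52} + 0 + 0\right) - 12339 = - \frac{185}{52} - 12339 = - \frac{641813}{52}$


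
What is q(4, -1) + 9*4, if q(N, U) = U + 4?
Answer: 39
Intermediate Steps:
q(N, U) = 4 + U
q(4, -1) + 9*4 = (4 - 1) + 9*4 = 3 + 36 = 39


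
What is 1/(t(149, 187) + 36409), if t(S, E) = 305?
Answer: 1/36714 ≈ 2.7238e-5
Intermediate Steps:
1/(t(149, 187) + 36409) = 1/(305 + 36409) = 1/36714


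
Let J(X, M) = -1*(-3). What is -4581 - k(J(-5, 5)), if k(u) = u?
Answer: -4584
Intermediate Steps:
J(X, M) = 3
-4581 - k(J(-5, 5)) = -4581 - 1*3 = -4581 - 3 = -4584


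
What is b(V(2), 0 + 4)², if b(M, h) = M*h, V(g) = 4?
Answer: 256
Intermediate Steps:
b(V(2), 0 + 4)² = (4*(0 + 4))² = (4*4)² = 16² = 256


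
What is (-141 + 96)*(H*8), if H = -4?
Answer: 1440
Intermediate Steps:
(-141 + 96)*(H*8) = (-141 + 96)*(-4*8) = -45*(-32) = 1440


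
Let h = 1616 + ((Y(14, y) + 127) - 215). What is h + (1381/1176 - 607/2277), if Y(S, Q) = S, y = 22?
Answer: 1377174763/892584 ≈ 1542.9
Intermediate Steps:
h = 1542 (h = 1616 + ((14 + 127) - 215) = 1616 + (141 - 215) = 1616 - 74 = 1542)
h + (1381/1176 - 607/2277) = 1542 + (1381/1176 - 607/2277) = 1542 + 810235/892584 = 1377174763/892584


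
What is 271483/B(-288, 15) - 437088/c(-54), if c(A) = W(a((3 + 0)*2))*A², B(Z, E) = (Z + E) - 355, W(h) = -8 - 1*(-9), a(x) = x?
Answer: -88844641/152604 ≈ -582.19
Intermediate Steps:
W(h) = 1 (W(h) = -8 + 9 = 1)
B(Z, E) = -355 + E + Z (B(Z, E) = (E + Z) - 355 = -355 + E + Z)
c(A) = A² (c(A) = 1*A² = A²)
271483/B(-288, 15) - 437088/c(-54) = 271483/(-355 + 15 - 288) - 437088/((-54)²) = 271483/(-628) - 437088/2916 = 271483*(-1/628) - 437088*1/2916 = -271483/628 - 36424/243 = -88844641/152604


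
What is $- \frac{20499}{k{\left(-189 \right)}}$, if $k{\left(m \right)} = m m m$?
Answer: $\frac{6833}{2250423} \approx 0.0030363$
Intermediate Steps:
$k{\left(m \right)} = m^{3}$ ($k{\left(m \right)} = m^{2} m = m^{3}$)
$- \frac{20499}{k{\left(-189 \right)}} = - \frac{20499}{\left(-189\right)^{3}} = - \frac{20499}{-6751269} = \left(-20499\right) \left(- \frac{1}{6751269}\right) = \frac{6833}{2250423}$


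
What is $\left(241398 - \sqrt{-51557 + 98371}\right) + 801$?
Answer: $242199 - \sqrt{46814} \approx 2.4198 \cdot 10^{5}$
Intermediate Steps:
$\left(241398 - \sqrt{-51557 + 98371}\right) + 801 = \left(241398 - \sqrt{46814}\right) + 801 = 242199 - \sqrt{46814}$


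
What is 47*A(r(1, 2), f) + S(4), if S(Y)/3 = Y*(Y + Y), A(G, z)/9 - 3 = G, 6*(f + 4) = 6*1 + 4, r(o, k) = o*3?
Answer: 2634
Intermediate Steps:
r(o, k) = 3*o
f = -7/3 (f = -4 + (6*1 + 4)/6 = -4 + (6 + 4)/6 = -4 + (⅙)*10 = -4 + 5/3 = -7/3 ≈ -2.3333)
A(G, z) = 27 + 9*G
S(Y) = 6*Y² (S(Y) = 3*(Y*(Y + Y)) = 3*(Y*(2*Y)) = 3*(2*Y²) = 6*Y²)
47*A(r(1, 2), f) + S(4) = 47*(27 + 9*(3*1)) + 6*4² = 47*(27 + 9*3) + 6*16 = 47*(27 + 27) + 96 = 47*54 + 96 = 2538 + 96 = 2634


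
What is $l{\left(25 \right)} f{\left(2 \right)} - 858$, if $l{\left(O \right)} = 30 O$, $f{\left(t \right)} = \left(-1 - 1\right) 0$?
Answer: $-858$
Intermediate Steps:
$f{\left(t \right)} = 0$ ($f{\left(t \right)} = \left(-2\right) 0 = 0$)
$l{\left(25 \right)} f{\left(2 \right)} - 858 = 30 \cdot 25 \cdot 0 - 858 = 750 \cdot 0 - 858 = 0 - 858 = -858$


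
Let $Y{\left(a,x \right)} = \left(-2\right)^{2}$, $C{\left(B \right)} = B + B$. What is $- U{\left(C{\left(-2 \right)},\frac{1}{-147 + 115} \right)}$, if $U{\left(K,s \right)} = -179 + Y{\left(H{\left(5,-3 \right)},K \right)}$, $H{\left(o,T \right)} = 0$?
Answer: $175$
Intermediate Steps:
$C{\left(B \right)} = 2 B$
$Y{\left(a,x \right)} = 4$
$U{\left(K,s \right)} = -175$ ($U{\left(K,s \right)} = -179 + 4 = -175$)
$- U{\left(C{\left(-2 \right)},\frac{1}{-147 + 115} \right)} = \left(-1\right) \left(-175\right) = 175$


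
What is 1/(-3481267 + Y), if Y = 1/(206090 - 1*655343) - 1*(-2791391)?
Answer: -449253/309928862629 ≈ -1.4495e-6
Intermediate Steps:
Y = 1254040780922/449253 (Y = 1/(206090 - 655343) + 2791391 = 1/(-449253) + 2791391 = -1/449253 + 2791391 = 1254040780922/449253 ≈ 2.7914e+6)
1/(-3481267 + Y) = 1/(-3481267 + 1254040780922/449253) = 1/(-309928862629/449253) = -449253/309928862629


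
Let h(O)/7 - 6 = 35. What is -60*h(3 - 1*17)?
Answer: -17220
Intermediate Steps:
h(O) = 287 (h(O) = 42 + 7*35 = 42 + 245 = 287)
-60*h(3 - 1*17) = -60*287 = -17220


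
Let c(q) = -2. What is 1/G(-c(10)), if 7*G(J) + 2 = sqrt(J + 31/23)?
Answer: -322/15 - 7*sqrt(1771)/15 ≈ -41.106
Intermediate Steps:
G(J) = -2/7 + sqrt(31/23 + J)/7 (G(J) = -2/7 + sqrt(J + 31/23)/7 = -2/7 + sqrt(31/23 + J)/7)
1/G(-c(10)) = 1/(-2/7 + sqrt(713 + 529*(-1*(-2)))/161) = 1/(-2/7 + sqrt(713 + 529*2)/161) = 1/(-2/7 + sqrt(713 + 1058)/161) = 1/(-2/7 + sqrt(1771)/161)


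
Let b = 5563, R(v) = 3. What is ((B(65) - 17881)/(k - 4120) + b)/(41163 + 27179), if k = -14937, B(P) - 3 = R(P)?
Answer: 53015983/651196747 ≈ 0.081413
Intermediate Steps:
B(P) = 6 (B(P) = 3 + 3 = 6)
((B(65) - 17881)/(k - 4120) + b)/(41163 + 27179) = ((6 - 17881)/(-14937 - 4120) + 5563)/(41163 + 27179) = (-17875/(-19057) + 5563)/68342 = (-17875*(-1/19057) + 5563)*(1/68342) = (17875/19057 + 5563)*(1/68342) = (106031966/19057)*(1/68342) = 53015983/651196747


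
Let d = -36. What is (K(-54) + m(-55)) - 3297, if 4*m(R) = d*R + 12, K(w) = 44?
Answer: -2755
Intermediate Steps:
m(R) = 3 - 9*R (m(R) = (-36*R + 12)/4 = (12 - 36*R)/4 = 3 - 9*R)
(K(-54) + m(-55)) - 3297 = (44 + (3 - 9*(-55))) - 3297 = (44 + (3 + 495)) - 3297 = (44 + 498) - 3297 = 542 - 3297 = -2755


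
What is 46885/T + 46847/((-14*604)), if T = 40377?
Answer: -1495081759/341427912 ≈ -4.3789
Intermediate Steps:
46885/T + 46847/((-14*604)) = 46885/40377 + 46847/((-14*604)) = 46885*(1/40377) + 46847/(-8456) = 46885/40377 + 46847*(-1/8456) = 46885/40377 - 46847/8456 = -1495081759/341427912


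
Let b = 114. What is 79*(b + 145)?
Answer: 20461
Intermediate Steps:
79*(b + 145) = 79*(114 + 145) = 79*259 = 20461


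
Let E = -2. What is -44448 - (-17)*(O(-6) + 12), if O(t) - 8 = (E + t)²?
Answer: -43020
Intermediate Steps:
O(t) = 8 + (-2 + t)²
-44448 - (-17)*(O(-6) + 12) = -44448 - (-17)*((8 + (-2 - 6)²) + 12) = -44448 - (-17)*((8 + (-8)²) + 12) = -44448 - (-17)*((8 + 64) + 12) = -44448 - (-17)*(72 + 12) = -44448 - (-17)*84 = -44448 - 1*(-1428) = -44448 + 1428 = -43020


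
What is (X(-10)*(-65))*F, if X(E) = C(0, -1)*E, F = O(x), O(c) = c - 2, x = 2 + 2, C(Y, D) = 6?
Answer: 7800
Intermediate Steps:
x = 4
O(c) = -2 + c
F = 2 (F = -2 + 4 = 2)
X(E) = 6*E
(X(-10)*(-65))*F = ((6*(-10))*(-65))*2 = -60*(-65)*2 = 3900*2 = 7800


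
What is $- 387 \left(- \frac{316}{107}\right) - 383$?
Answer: $\frac{81311}{107} \approx 759.92$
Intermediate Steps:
$- 387 \left(- \frac{316}{107}\right) - 383 = - 387 \left(\left(-316\right) \frac{1}{107}\right) - 383 = \left(-387\right) \left(- \frac{316}{107}\right) - 383 = \frac{122292}{107} - 383 = \frac{81311}{107}$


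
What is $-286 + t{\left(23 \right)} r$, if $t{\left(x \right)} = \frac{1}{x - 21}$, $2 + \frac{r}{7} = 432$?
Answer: $1219$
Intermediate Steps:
$r = 3010$ ($r = -14 + 7 \cdot 432 = -14 + 3024 = 3010$)
$t{\left(x \right)} = \frac{1}{-21 + x}$
$-286 + t{\left(23 \right)} r = -286 + \frac{1}{-21 + 23} \cdot 3010 = -286 + \frac{1}{2} \cdot 3010 = -286 + 1505 = 1219$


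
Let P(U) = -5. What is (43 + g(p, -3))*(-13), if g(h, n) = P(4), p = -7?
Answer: -494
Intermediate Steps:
g(h, n) = -5
(43 + g(p, -3))*(-13) = (43 - 5)*(-13) = 38*(-13) = -494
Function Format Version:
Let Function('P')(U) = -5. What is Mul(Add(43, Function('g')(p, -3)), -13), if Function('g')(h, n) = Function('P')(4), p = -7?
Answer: -494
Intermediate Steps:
Function('g')(h, n) = -5
Mul(Add(43, Function('g')(p, -3)), -13) = Mul(Add(43, -5), -13) = Mul(38, -13) = -494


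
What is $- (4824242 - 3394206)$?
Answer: $-1430036$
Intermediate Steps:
$- (4824242 - 3394206) = \left(-1\right) 1430036 = -1430036$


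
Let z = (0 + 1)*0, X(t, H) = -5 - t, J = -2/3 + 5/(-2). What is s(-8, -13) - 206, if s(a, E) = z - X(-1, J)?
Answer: -202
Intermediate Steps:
J = -19/6 (J = -2*1/3 + 5*(-1/2) = -2/3 - 5/2 = -19/6 ≈ -3.1667)
z = 0 (z = 1*0 = 0)
s(a, E) = 4 (s(a, E) = 0 - (-5 - 1*(-1)) = 0 - (-5 + 1) = 0 - 1*(-4) = 0 + 4 = 4)
s(-8, -13) - 206 = 4 - 206 = -202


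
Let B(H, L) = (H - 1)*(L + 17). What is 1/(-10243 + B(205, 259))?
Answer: 1/46061 ≈ 2.1710e-5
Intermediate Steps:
B(H, L) = (-1 + H)*(17 + L)
1/(-10243 + B(205, 259)) = 1/(-10243 + (-17 - 1*259 + 17*205 + 205*259)) = 1/(-10243 + (-17 - 259 + 3485 + 53095)) = 1/(-10243 + 56304) = 1/46061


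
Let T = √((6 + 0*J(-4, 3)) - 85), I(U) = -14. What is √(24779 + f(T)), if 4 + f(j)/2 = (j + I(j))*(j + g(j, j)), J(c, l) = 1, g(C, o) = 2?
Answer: √(24557 - 24*I*√79) ≈ 156.71 - 0.6806*I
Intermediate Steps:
T = I*√79 (T = √((6 + 0*1) - 85) = √((6 + 0) - 85) = √(6 - 85) = √(-79) = I*√79 ≈ 8.8882*I)
f(j) = -8 + 2*(-14 + j)*(2 + j) (f(j) = -8 + 2*((j - 14)*(j + 2)) = -8 + 2*((-14 + j)*(2 + j)) = -8 + 2*(-14 + j)*(2 + j))
√(24779 + f(T)) = √(24779 + (-64 - 24*I*√79 + 2*(I*√79)²)) = √(24779 + (-64 - 24*I*√79 + 2*(-79))) = √(24779 + (-64 - 24*I*√79 - 158)) = √(24779 + (-222 - 24*I*√79)) = √(24557 - 24*I*√79)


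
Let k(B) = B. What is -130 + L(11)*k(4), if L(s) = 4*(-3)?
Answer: -178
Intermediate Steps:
L(s) = -12
-130 + L(11)*k(4) = -130 - 12*4 = -130 - 48 = -178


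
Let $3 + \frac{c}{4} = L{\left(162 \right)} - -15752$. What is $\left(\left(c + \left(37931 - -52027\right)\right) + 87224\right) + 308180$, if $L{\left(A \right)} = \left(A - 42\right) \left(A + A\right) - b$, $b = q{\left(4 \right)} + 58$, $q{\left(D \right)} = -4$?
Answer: $703662$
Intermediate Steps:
$b = 54$ ($b = -4 + 58 = 54$)
$L{\left(A \right)} = -54 + 2 A \left(-42 + A\right)$ ($L{\left(A \right)} = \left(A - 42\right) \left(A + A\right) - 54 = \left(-42 + A\right) 2 A - 54 = 2 A \left(-42 + A\right) - 54 = -54 + 2 A \left(-42 + A\right)$)
$c = 218300$ ($c = -12 + 4 \left(\left(-54 - 13608 + 2 \cdot 162^{2}\right) - -15752\right) = -12 + 4 \left(\left(-54 - 13608 + 2 \cdot 26244\right) + 15752\right) = -12 + 4 \left(\left(-54 - 13608 + 52488\right) + 15752\right) = -12 + 4 \left(38826 + 15752\right) = -12 + 4 \cdot 54578 = -12 + 218312 = 218300$)
$\left(\left(c + \left(37931 - -52027\right)\right) + 87224\right) + 308180 = \left(\left(218300 + \left(37931 - -52027\right)\right) + 87224\right) + 308180 = \left(\left(218300 + \left(37931 + 52027\right)\right) + 87224\right) + 308180 = \left(\left(218300 + 89958\right) + 87224\right) + 308180 = \left(308258 + 87224\right) + 308180 = 395482 + 308180 = 703662$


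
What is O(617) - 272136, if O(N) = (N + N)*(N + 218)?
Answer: 758254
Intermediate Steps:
O(N) = 2*N*(218 + N) (O(N) = (2*N)*(218 + N) = 2*N*(218 + N))
O(617) - 272136 = 2*617*(218 + 617) - 272136 = 2*617*835 - 272136 = 1030390 - 272136 = 758254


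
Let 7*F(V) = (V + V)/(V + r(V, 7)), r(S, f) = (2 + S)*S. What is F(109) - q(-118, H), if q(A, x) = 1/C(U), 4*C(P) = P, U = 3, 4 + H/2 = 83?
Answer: -1565/1176 ≈ -1.3308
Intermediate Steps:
H = 158 (H = -8 + 2*83 = -8 + 166 = 158)
C(P) = P/4
r(S, f) = S*(2 + S)
F(V) = 2*V/(7*(V + V*(2 + V))) (F(V) = ((V + V)/(V + V*(2 + V)))/7 = ((2*V)/(V + V*(2 + V)))/7 = (2*V/(V + V*(2 + V)))/7 = 2*V/(7*(V + V*(2 + V))))
q(A, x) = 4/3 (q(A, x) = 1/((1/4)*3) = 1/(3/4) = 4/3)
F(109) - q(-118, H) = 2/(7*(3 + 109)) - 1*4/3 = (2/7)/112 - 4/3 = (2/7)*(1/112) - 4/3 = 1/392 - 4/3 = -1565/1176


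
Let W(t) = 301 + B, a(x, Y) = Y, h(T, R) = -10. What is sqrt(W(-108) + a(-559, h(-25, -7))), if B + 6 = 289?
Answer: sqrt(574) ≈ 23.958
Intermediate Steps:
B = 283 (B = -6 + 289 = 283)
W(t) = 584 (W(t) = 301 + 283 = 584)
sqrt(W(-108) + a(-559, h(-25, -7))) = sqrt(584 - 10) = sqrt(574)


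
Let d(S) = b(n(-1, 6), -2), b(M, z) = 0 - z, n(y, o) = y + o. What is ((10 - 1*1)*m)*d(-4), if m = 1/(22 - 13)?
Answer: 2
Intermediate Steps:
n(y, o) = o + y
b(M, z) = -z
d(S) = 2 (d(S) = -1*(-2) = 2)
m = ⅑ (m = 1/9 = ⅑ ≈ 0.11111)
((10 - 1*1)*m)*d(-4) = ((10 - 1*1)*(⅑))*2 = ((10 - 1)*(⅑))*2 = (9*(⅑))*2 = 1*2 = 2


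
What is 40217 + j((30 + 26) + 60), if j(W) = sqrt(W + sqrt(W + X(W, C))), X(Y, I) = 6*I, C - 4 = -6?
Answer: 40217 + sqrt(116 + 2*sqrt(26)) ≈ 40228.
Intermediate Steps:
C = -2 (C = 4 - 6 = -2)
j(W) = sqrt(W + sqrt(-12 + W)) (j(W) = sqrt(W + sqrt(W + 6*(-2))) = sqrt(W + sqrt(W - 12)) = sqrt(W + sqrt(-12 + W)))
40217 + j((30 + 26) + 60) = 40217 + sqrt(((30 + 26) + 60) + sqrt(-12 + ((30 + 26) + 60))) = 40217 + sqrt((56 + 60) + sqrt(-12 + (56 + 60))) = 40217 + sqrt(116 + sqrt(-12 + 116)) = 40217 + sqrt(116 + sqrt(104)) = 40217 + sqrt(116 + 2*sqrt(26))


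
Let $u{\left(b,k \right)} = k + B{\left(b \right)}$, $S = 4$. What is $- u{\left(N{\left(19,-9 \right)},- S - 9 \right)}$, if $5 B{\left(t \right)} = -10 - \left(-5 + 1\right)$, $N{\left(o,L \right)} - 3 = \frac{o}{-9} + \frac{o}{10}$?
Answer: $\frac{71}{5} \approx 14.2$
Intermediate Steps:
$N{\left(o,L \right)} = 3 - \frac{o}{90}$ ($N{\left(o,L \right)} = 3 + \left(\frac{o}{-9} + \frac{o}{10}\right) = 3 + \left(o \left(- \frac{1}{9}\right) + o \frac{1}{10}\right) = 3 + \left(- \frac{o}{9} + \frac{o}{10}\right) = 3 - \frac{o}{90}$)
$B{\left(t \right)} = - \frac{6}{5}$ ($B{\left(t \right)} = \frac{-10 - \left(-5 + 1\right)}{5} = \frac{-10 - -4}{5} = \frac{-10 + 4}{5} = \frac{1}{5} \left(-6\right) = - \frac{6}{5}$)
$u{\left(b,k \right)} = - \frac{6}{5} + k$ ($u{\left(b,k \right)} = k - \frac{6}{5} = - \frac{6}{5} + k$)
$- u{\left(N{\left(19,-9 \right)},- S - 9 \right)} = - (- \frac{6}{5} - 13) = \left(-1\right) \left(- \frac{71}{5}\right) = \frac{71}{5}$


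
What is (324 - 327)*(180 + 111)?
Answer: -873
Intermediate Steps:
(324 - 327)*(180 + 111) = -3*291 = -873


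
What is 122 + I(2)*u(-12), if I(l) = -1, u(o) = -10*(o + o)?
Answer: -118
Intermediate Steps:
u(o) = -20*o
122 + I(2)*u(-12) = 122 - (-20)*(-12) = 122 - 1*240 = 122 - 240 = -118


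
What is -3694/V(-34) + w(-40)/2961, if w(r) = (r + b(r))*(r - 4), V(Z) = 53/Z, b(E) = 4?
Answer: 41330412/17437 ≈ 2370.3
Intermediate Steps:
w(r) = (-4 + r)*(4 + r) (w(r) = (r + 4)*(r - 4) = (4 + r)*(-4 + r) = (-4 + r)*(4 + r))
-3694/V(-34) + w(-40)/2961 = -3694/(53/(-34)) + (-16 + (-40)²)/2961 = -3694/(53*(-1/34)) + (-16 + 1600)*(1/2961) = -3694/(-53/34) + 1584*(1/2961) = -3694*(-34/53) + 176/329 = 125596/53 + 176/329 = 41330412/17437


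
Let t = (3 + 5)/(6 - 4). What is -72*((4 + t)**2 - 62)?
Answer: -144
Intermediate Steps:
t = 4 (t = 8/2 = 8*(1/2) = 4)
-72*((4 + t)**2 - 62) = -72*((4 + 4)**2 - 62) = -72*(8**2 - 62) = -72*(64 - 62) = -72*2 = -144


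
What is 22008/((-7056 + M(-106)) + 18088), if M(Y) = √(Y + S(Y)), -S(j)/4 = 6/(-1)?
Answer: 121396128/60852553 - 11004*I*√82/60852553 ≈ 1.9949 - 0.0016375*I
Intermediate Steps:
S(j) = 24 (S(j) = -24/(-1) = -24*(-1) = -4*(-6) = 24)
M(Y) = √(24 + Y) (M(Y) = √(Y + 24) = √(24 + Y))
22008/((-7056 + M(-106)) + 18088) = 22008/((-7056 + √(24 - 106)) + 18088) = 22008/((-7056 + √(-82)) + 18088) = 22008/((-7056 + I*√82) + 18088) = 22008/(11032 + I*√82)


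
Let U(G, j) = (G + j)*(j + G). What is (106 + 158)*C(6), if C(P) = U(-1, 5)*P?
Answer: 25344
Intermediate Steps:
U(G, j) = (G + j)² (U(G, j) = (G + j)*(G + j) = (G + j)²)
C(P) = 16*P (C(P) = (-1 + 5)²*P = 4²*P = 16*P)
(106 + 158)*C(6) = (106 + 158)*(16*6) = 264*96 = 25344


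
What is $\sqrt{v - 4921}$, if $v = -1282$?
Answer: $i \sqrt{6203} \approx 78.759 i$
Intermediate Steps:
$\sqrt{v - 4921} = \sqrt{-1282 - 4921} = \sqrt{-6203} = i \sqrt{6203}$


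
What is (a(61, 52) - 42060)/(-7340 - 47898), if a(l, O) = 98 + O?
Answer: 20955/27619 ≈ 0.75872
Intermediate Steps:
(a(61, 52) - 42060)/(-7340 - 47898) = ((98 + 52) - 42060)/(-7340 - 47898) = (150 - 42060)/(-55238) = -41910*(-1/55238) = 20955/27619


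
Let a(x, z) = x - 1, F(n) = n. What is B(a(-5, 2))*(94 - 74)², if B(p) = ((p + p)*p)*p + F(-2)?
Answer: -173600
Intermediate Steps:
a(x, z) = -1 + x
B(p) = -2 + 2*p³ (B(p) = ((p + p)*p)*p - 2 = ((2*p)*p)*p - 2 = (2*p²)*p - 2 = 2*p³ - 2 = -2 + 2*p³)
B(a(-5, 2))*(94 - 74)² = (-2 + 2*(-1 - 5)³)*(94 - 74)² = (-2 + 2*(-6)³)*20² = (-2 + 2*(-216))*400 = (-2 - 432)*400 = -434*400 = -173600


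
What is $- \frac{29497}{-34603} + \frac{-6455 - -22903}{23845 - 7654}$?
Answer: $\frac{4072903}{2179989} \approx 1.8683$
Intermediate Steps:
$- \frac{29497}{-34603} + \frac{-6455 - -22903}{23845 - 7654} = \left(-29497\right) \left(- \frac{1}{34603}\right) + \frac{-6455 + 22903}{23845 - 7654} = \frac{29497}{34603} + \frac{16448}{16191} = \frac{29497}{34603} + 16448 \cdot \frac{1}{16191} = \frac{29497}{34603} + \frac{64}{63} = \frac{4072903}{2179989}$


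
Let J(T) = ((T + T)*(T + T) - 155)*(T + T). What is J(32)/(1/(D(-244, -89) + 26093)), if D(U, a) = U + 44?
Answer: 6530836032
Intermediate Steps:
D(U, a) = 44 + U
J(T) = 2*T*(-155 + 4*T**2) (J(T) = ((2*T)*(2*T) - 155)*(2*T) = (4*T**2 - 155)*(2*T) = (-155 + 4*T**2)*(2*T) = 2*T*(-155 + 4*T**2))
J(32)/(1/(D(-244, -89) + 26093)) = (-310*32 + 8*32**3)/(1/((44 - 244) + 26093)) = (-9920 + 8*32768)/(1/(-200 + 26093)) = (-9920 + 262144)/(1/25893) = 252224/(1/25893) = 252224*25893 = 6530836032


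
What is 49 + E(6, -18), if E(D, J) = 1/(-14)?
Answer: 685/14 ≈ 48.929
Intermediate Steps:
E(D, J) = -1/14
49 + E(6, -18) = 49 - 1/14 = 685/14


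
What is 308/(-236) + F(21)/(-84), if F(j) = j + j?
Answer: -213/118 ≈ -1.8051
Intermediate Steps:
F(j) = 2*j
308/(-236) + F(21)/(-84) = 308/(-236) + (2*21)/(-84) = 308*(-1/236) + 42*(-1/84) = -77/59 - 1/2 = -213/118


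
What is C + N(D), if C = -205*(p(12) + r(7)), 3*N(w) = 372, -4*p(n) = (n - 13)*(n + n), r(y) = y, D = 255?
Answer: -2541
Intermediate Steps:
p(n) = -n*(-13 + n)/2 (p(n) = -(n - 13)*(n + n)/4 = -(-13 + n)*2*n/4 = -n*(-13 + n)/2)
N(w) = 124 (N(w) = (1/3)*372 = 124)
C = -2665 (C = -205*((1/2)*12*(13 - 1*12) + 7) = -205*((1/2)*12*(13 - 12) + 7) = -205*((1/2)*12*1 + 7) = -205*(6 + 7) = -205*13 = -2665)
C + N(D) = -2665 + 124 = -2541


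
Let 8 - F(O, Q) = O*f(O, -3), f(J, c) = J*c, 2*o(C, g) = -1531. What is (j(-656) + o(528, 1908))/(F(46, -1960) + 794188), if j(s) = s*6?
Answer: -9403/1601088 ≈ -0.0058729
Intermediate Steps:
o(C, g) = -1531/2 (o(C, g) = (½)*(-1531) = -1531/2)
F(O, Q) = 8 + 3*O² (F(O, Q) = 8 - O*O*(-3) = 8 - O*(-3*O) = 8 - (-3)*O² = 8 + 3*O²)
j(s) = 6*s
(j(-656) + o(528, 1908))/(F(46, -1960) + 794188) = (6*(-656) - 1531/2)/((8 + 3*46²) + 794188) = (-3936 - 1531/2)/((8 + 3*2116) + 794188) = -9403/(2*((8 + 6348) + 794188)) = -9403/(2*(6356 + 794188)) = -9403/2/800544 = -9403/2*1/800544 = -9403/1601088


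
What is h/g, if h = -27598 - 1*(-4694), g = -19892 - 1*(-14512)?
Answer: 5726/1345 ≈ 4.2572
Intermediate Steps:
g = -5380 (g = -19892 + 14512 = -5380)
h = -22904 (h = -27598 + 4694 = -22904)
h/g = -22904/(-5380) = -22904*(-1/5380) = 5726/1345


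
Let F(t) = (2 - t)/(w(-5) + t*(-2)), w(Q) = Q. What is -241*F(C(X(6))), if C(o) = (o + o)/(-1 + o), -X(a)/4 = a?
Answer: 482/221 ≈ 2.1810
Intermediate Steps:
X(a) = -4*a
C(o) = 2*o/(-1 + o) (C(o) = (2*o)/(-1 + o) = 2*o/(-1 + o))
F(t) = (2 - t)/(-5 - 2*t) (F(t) = (2 - t)/(-5 + t*(-2)) = (2 - t)/(-5 - 2*t))
-241*F(C(X(6))) = -241*(-2 + 2*(-4*6)/(-1 - 4*6))/(5 + 2*(2*(-4*6)/(-1 - 4*6))) = -241*(-2 + 2*(-24)/(-1 - 24))/(5 + 2*(2*(-24)/(-1 - 24))) = -241*(-2 + 2*(-24)/(-25))/(5 + 2*(2*(-24)/(-25))) = -241*(-2 + 2*(-24)*(-1/25))/(5 + 2*(2*(-24)*(-1/25))) = -241*(-2 + 48/25)/(5 + 2*(48/25)) = -241*(-2)/((5 + 96/25)*25) = -241*(-2)/(221/25*25) = -6025*(-2)/(221*25) = -241*(-2/221) = 482/221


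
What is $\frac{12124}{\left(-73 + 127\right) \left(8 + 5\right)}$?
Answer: $\frac{6062}{351} \approx 17.271$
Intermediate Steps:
$\frac{12124}{\left(-73 + 127\right) \left(8 + 5\right)} = \frac{12124}{54 \cdot 13} = \frac{12124}{702} = 12124 \cdot \frac{1}{702} = \frac{6062}{351}$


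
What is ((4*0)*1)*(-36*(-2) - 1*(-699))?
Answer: 0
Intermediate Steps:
((4*0)*1)*(-36*(-2) - 1*(-699)) = (0*1)*(72 + 699) = 0*771 = 0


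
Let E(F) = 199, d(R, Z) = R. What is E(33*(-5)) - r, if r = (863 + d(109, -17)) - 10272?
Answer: 9499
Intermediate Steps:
r = -9300 (r = (863 + 109) - 10272 = 972 - 10272 = -9300)
E(33*(-5)) - r = 199 - 1*(-9300) = 199 + 9300 = 9499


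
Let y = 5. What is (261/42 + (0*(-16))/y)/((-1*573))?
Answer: -29/2674 ≈ -0.010845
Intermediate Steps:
(261/42 + (0*(-16))/y)/((-1*573)) = (261/42 + (0*(-16))/5)/((-1*573)) = (261*(1/42) + 0*(1/5))/(-573) = (87/14 + 0)*(-1/573) = (87/14)*(-1/573) = -29/2674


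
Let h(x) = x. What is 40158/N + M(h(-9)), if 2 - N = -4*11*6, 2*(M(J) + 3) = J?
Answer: 38163/266 ≈ 143.47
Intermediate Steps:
M(J) = -3 + J/2
N = 266 (N = 2 - (-4*11)*6 = 2 - (-44)*6 = 2 - 1*(-264) = 2 + 264 = 266)
40158/N + M(h(-9)) = 40158/266 + (-3 + (½)*(-9)) = 40158*(1/266) + (-3 - 9/2) = 20079/133 - 15/2 = 38163/266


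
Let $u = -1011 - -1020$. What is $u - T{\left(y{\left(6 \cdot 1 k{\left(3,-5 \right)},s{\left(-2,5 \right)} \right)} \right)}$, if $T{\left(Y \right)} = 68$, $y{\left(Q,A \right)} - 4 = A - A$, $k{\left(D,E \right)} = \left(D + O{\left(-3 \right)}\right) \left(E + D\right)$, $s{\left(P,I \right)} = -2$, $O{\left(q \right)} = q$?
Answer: $-59$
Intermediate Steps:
$k{\left(D,E \right)} = \left(-3 + D\right) \left(D + E\right)$ ($k{\left(D,E \right)} = \left(D - 3\right) \left(E + D\right) = \left(-3 + D\right) \left(D + E\right)$)
$y{\left(Q,A \right)} = 4$ ($y{\left(Q,A \right)} = 4 + \left(A - A\right) = 4 + 0 = 4$)
$u = 9$ ($u = -1011 + 1020 = 9$)
$u - T{\left(y{\left(6 \cdot 1 k{\left(3,-5 \right)},s{\left(-2,5 \right)} \right)} \right)} = 9 - 68 = -59$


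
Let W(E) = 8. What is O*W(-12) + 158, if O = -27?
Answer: -58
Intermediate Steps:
O*W(-12) + 158 = -27*8 + 158 = -216 + 158 = -58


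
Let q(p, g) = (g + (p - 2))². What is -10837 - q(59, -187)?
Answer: -27737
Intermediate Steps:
q(p, g) = (-2 + g + p)² (q(p, g) = (g + (-2 + p))² = (-2 + g + p)²)
-10837 - q(59, -187) = -10837 - (-2 - 187 + 59)² = -10837 - 1*(-130)² = -10837 - 1*16900 = -10837 - 16900 = -27737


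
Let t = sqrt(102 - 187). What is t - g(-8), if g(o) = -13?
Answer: 13 + I*sqrt(85) ≈ 13.0 + 9.2195*I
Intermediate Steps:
t = I*sqrt(85) (t = sqrt(-85) = I*sqrt(85) ≈ 9.2195*I)
t - g(-8) = I*sqrt(85) - 1*(-13) = I*sqrt(85) + 13 = 13 + I*sqrt(85)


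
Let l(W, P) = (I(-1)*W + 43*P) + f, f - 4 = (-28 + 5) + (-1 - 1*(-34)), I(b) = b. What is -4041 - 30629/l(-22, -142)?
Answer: -24498241/6070 ≈ -4036.0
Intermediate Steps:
f = 14 (f = 4 + ((-28 + 5) + (-1 - 1*(-34))) = 4 + (-23 + (-1 + 34)) = 4 + (-23 + 33) = 4 + 10 = 14)
l(W, P) = 14 - W + 43*P (l(W, P) = (-W + 43*P) + 14 = 14 - W + 43*P)
-4041 - 30629/l(-22, -142) = -4041 - 30629/(14 - 1*(-22) + 43*(-142)) = -4041 - 30629/(14 + 22 - 6106) = -4041 - 30629/(-6070) = -4041 - 30629*(-1/6070) = -4041 + 30629/6070 = -24498241/6070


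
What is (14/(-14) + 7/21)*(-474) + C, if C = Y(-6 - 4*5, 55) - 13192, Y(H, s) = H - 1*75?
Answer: -12977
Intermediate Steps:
Y(H, s) = -75 + H (Y(H, s) = H - 75 = -75 + H)
C = -13293 (C = (-75 + (-6 - 4*5)) - 13192 = (-75 + (-6 - 20)) - 13192 = (-75 - 26) - 13192 = -101 - 13192 = -13293)
(14/(-14) + 7/21)*(-474) + C = (14/(-14) + 7/21)*(-474) - 13293 = (14*(-1/14) + 7*(1/21))*(-474) - 13293 = (-1 + ⅓)*(-474) - 13293 = -⅔*(-474) - 13293 = 316 - 13293 = -12977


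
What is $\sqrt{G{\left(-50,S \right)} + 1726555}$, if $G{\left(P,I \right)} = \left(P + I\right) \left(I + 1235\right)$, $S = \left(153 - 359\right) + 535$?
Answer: $\sqrt{2162911} \approx 1470.7$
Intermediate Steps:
$S = 329$ ($S = -206 + 535 = 329$)
$G{\left(P,I \right)} = \left(1235 + I\right) \left(I + P\right)$ ($G{\left(P,I \right)} = \left(I + P\right) \left(1235 + I\right) = \left(1235 + I\right) \left(I + P\right)$)
$\sqrt{G{\left(-50,S \right)} + 1726555} = \sqrt{\left(329^{2} + 1235 \cdot 329 + 1235 \left(-50\right) + 329 \left(-50\right)\right) + 1726555} = \sqrt{\left(108241 + 406315 - 61750 - 16450\right) + 1726555} = \sqrt{436356 + 1726555} = \sqrt{2162911}$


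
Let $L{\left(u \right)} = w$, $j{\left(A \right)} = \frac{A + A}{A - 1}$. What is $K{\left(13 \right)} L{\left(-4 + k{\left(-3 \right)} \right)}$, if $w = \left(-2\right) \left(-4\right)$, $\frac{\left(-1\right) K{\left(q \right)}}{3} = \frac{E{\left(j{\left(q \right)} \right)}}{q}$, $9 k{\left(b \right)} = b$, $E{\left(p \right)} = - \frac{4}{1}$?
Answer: $\frac{96}{13} \approx 7.3846$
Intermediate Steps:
$j{\left(A \right)} = \frac{2 A}{-1 + A}$
$E{\left(p \right)} = -4$ ($E{\left(p \right)} = \left(-4\right) 1 = -4$)
$k{\left(b \right)} = \frac{b}{9}$
$K{\left(q \right)} = \frac{12}{q}$ ($K{\left(q \right)} = - 3 \left(- \frac{4}{q}\right) = \frac{12}{q}$)
$w = 8$
$L{\left(u \right)} = 8$
$K{\left(13 \right)} L{\left(-4 + k{\left(-3 \right)} \right)} = \frac{12}{13} \cdot 8 = \frac{96}{13}$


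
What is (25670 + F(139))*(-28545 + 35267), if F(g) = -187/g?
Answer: 23983712846/139 ≈ 1.7254e+8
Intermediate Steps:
(25670 + F(139))*(-28545 + 35267) = (25670 - 187/139)*(-28545 + 35267) = (25670 - 187*1/139)*6722 = (25670 - 187/139)*6722 = (3567943/139)*6722 = 23983712846/139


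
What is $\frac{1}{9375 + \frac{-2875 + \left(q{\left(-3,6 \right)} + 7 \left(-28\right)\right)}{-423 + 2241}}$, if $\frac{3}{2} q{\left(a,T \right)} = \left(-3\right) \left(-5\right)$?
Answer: $\frac{1818}{17040689} \approx 0.00010669$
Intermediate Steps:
$q{\left(a,T \right)} = 10$ ($q{\left(a,T \right)} = \frac{2 \left(\left(-3\right) \left(-5\right)\right)}{3} = \frac{2}{3} \cdot 15 = 10$)
$\frac{1}{9375 + \frac{-2875 + \left(q{\left(-3,6 \right)} + 7 \left(-28\right)\right)}{-423 + 2241}} = \frac{1}{9375 + \frac{-2875 + \left(10 + 7 \left(-28\right)\right)}{-423 + 2241}} = \frac{1}{9375 + \frac{-2875 + \left(10 - 196\right)}{1818}} = \frac{1}{9375 + \left(-2875 - 186\right) \frac{1}{1818}} = \frac{1}{9375 - \frac{3061}{1818}} = \frac{1}{\frac{17040689}{1818}} = \frac{1818}{17040689}$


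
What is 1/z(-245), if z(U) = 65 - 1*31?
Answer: 1/34 ≈ 0.029412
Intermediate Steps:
z(U) = 34 (z(U) = 65 - 31 = 34)
1/z(-245) = 1/34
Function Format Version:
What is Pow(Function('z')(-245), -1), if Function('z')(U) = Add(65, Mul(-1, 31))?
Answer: Rational(1, 34) ≈ 0.029412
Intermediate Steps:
Function('z')(U) = 34 (Function('z')(U) = Add(65, -31) = 34)
Pow(Function('z')(-245), -1) = Pow(34, -1) = Rational(1, 34)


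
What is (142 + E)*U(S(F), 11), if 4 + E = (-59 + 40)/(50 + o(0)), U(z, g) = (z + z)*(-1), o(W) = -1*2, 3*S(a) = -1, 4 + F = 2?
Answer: 6605/72 ≈ 91.736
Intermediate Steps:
F = -2 (F = -4 + 2 = -2)
S(a) = -1/3 (S(a) = (1/3)*(-1) = -1/3)
o(W) = -2
U(z, g) = -2*z (U(z, g) = (2*z)*(-1) = -2*z)
E = -211/48 (E = -4 + (-59 + 40)/(50 - 2) = -4 - 19/48 = -211/48 ≈ -4.3958)
(142 + E)*U(S(F), 11) = (142 - 211/48)*(-2*(-1/3)) = (6605/48)*(2/3) = 6605/72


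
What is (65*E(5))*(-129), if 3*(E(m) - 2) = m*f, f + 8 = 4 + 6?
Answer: -44720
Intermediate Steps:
f = 2 (f = -8 + (4 + 6) = -8 + 10 = 2)
E(m) = 2 + 2*m/3 (E(m) = 2 + (m*2)/3 = 2 + (2*m)/3 = 2 + 2*m/3)
(65*E(5))*(-129) = (65*(2 + (⅔)*5))*(-129) = (65*(2 + 10/3))*(-129) = (65*(16/3))*(-129) = (1040/3)*(-129) = -44720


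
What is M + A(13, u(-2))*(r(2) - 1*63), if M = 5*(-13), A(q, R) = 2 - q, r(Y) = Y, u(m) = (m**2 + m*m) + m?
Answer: 606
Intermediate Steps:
u(m) = m + 2*m**2 (u(m) = (m**2 + m**2) + m = 2*m**2 + m = m + 2*m**2)
M = -65
M + A(13, u(-2))*(r(2) - 1*63) = -65 + (2 - 1*13)*(2 - 1*63) = -65 + (2 - 13)*(2 - 63) = -65 - 11*(-61) = -65 + 671 = 606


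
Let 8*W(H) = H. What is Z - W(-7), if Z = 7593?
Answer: 60751/8 ≈ 7593.9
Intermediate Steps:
W(H) = H/8
Z - W(-7) = 7593 - (-7)/8 = 7593 - 1*(-7/8) = 7593 + 7/8 = 60751/8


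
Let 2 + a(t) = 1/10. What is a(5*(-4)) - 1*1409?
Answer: -14109/10 ≈ -1410.9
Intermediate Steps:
a(t) = -19/10 (a(t) = -2 + 1/10 = -2 + ⅒ = -19/10)
a(5*(-4)) - 1*1409 = -19/10 - 1*1409 = -19/10 - 1409 = -14109/10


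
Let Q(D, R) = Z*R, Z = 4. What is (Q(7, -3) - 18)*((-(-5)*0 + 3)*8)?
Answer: -720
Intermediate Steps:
Q(D, R) = 4*R
(Q(7, -3) - 18)*((-(-5)*0 + 3)*8) = (4*(-3) - 18)*((-(-5)*0 + 3)*8) = (-12 - 18)*((-5*0 + 3)*8) = -30*(0 + 3)*8 = -90*8 = -30*24 = -720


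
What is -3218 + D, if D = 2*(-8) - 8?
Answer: -3242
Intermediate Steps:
D = -24 (D = -16 - 8 = -24)
-3218 + D = -3218 - 24 = -3242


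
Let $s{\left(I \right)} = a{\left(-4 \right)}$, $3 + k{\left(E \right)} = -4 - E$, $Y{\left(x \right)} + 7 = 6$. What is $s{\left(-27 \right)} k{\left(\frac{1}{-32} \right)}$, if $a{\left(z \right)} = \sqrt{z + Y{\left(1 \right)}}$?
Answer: $- \frac{223 i \sqrt{5}}{32} \approx - 15.583 i$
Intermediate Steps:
$Y{\left(x \right)} = -1$ ($Y{\left(x \right)} = -7 + 6 = -1$)
$a{\left(z \right)} = \sqrt{-1 + z}$ ($a{\left(z \right)} = \sqrt{z - 1} = \sqrt{-1 + z}$)
$k{\left(E \right)} = -7 - E$ ($k{\left(E \right)} = -3 - \left(4 + E\right) = -7 - E$)
$s{\left(I \right)} = i \sqrt{5}$ ($s{\left(I \right)} = \sqrt{-1 - 4} = \sqrt{-5} = i \sqrt{5}$)
$s{\left(-27 \right)} k{\left(\frac{1}{-32} \right)} = i \sqrt{5} \left(-7 - \frac{1}{-32}\right) = i \sqrt{5} \left(-7 - - \frac{1}{32}\right) = i \sqrt{5} \left(-7 + \frac{1}{32}\right) = i \sqrt{5} \left(- \frac{223}{32}\right) = - \frac{223 i \sqrt{5}}{32}$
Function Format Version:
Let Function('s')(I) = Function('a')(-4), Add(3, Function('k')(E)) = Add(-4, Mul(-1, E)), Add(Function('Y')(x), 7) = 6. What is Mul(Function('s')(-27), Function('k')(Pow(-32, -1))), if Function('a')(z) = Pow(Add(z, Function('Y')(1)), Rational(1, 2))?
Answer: Mul(Rational(-223, 32), I, Pow(5, Rational(1, 2))) ≈ Mul(-15.583, I)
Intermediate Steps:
Function('Y')(x) = -1 (Function('Y')(x) = Add(-7, 6) = -1)
Function('a')(z) = Pow(Add(-1, z), Rational(1, 2)) (Function('a')(z) = Pow(Add(z, -1), Rational(1, 2)) = Pow(Add(-1, z), Rational(1, 2)))
Function('k')(E) = Add(-7, Mul(-1, E)) (Function('k')(E) = Add(-3, Add(-4, Mul(-1, E))) = Add(-7, Mul(-1, E)))
Function('s')(I) = Mul(I, Pow(5, Rational(1, 2))) (Function('s')(I) = Pow(Add(-1, -4), Rational(1, 2)) = Pow(-5, Rational(1, 2)) = Mul(I, Pow(5, Rational(1, 2))))
Mul(Function('s')(-27), Function('k')(Pow(-32, -1))) = Mul(Mul(I, Pow(5, Rational(1, 2))), Add(-7, Mul(-1, Pow(-32, -1)))) = Mul(Mul(I, Pow(5, Rational(1, 2))), Add(-7, Mul(-1, Rational(-1, 32)))) = Mul(Mul(I, Pow(5, Rational(1, 2))), Add(-7, Rational(1, 32))) = Mul(Mul(I, Pow(5, Rational(1, 2))), Rational(-223, 32)) = Mul(Rational(-223, 32), I, Pow(5, Rational(1, 2)))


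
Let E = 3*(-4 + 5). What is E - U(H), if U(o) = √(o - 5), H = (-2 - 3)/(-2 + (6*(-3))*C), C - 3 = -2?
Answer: 3 - I*√19/2 ≈ 3.0 - 2.1795*I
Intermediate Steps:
C = 1 (C = 3 - 2 = 1)
H = ¼ (H = (-2 - 3)/(-2 + (6*(-3))*1) = -5/(-2 - 18*1) = -5/(-2 - 18) = -5/(-20) = -5*(-1/20) = ¼ ≈ 0.25000)
U(o) = √(-5 + o)
E = 3 (E = 3*1 = 3)
E - U(H) = 3 - √(-5 + ¼) = 3 - √(-19/4) = 3 - I*√19/2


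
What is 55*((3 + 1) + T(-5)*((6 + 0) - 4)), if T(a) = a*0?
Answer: 220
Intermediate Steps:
T(a) = 0
55*((3 + 1) + T(-5)*((6 + 0) - 4)) = 55*((3 + 1) + 0*((6 + 0) - 4)) = 55*(4 + 0*(6 - 4)) = 55*(4 + 0*2) = 55*(4 + 0) = 55*4 = 220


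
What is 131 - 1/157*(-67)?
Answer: 20634/157 ≈ 131.43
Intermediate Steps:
131 - 1/157*(-67) = 131 + 67/157 = 20634/157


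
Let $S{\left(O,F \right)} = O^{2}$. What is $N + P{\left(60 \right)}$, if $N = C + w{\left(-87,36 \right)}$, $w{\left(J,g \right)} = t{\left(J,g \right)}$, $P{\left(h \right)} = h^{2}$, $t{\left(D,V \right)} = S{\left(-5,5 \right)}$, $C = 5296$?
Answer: $8921$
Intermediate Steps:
$t{\left(D,V \right)} = 25$ ($t{\left(D,V \right)} = \left(-5\right)^{2} = 25$)
$w{\left(J,g \right)} = 25$
$N = 5321$ ($N = 5296 + 25 = 5321$)
$N + P{\left(60 \right)} = 5321 + 60^{2} = 5321 + 3600 = 8921$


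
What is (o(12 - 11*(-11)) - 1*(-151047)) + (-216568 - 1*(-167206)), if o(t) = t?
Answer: 101818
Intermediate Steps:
(o(12 - 11*(-11)) - 1*(-151047)) + (-216568 - 1*(-167206)) = ((12 - 11*(-11)) - 1*(-151047)) + (-216568 - 1*(-167206)) = ((12 + 121) + 151047) + (-216568 + 167206) = (133 + 151047) - 49362 = 151180 - 49362 = 101818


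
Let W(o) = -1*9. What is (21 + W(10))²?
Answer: 144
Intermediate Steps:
W(o) = -9
(21 + W(10))² = (21 - 9)² = 12² = 144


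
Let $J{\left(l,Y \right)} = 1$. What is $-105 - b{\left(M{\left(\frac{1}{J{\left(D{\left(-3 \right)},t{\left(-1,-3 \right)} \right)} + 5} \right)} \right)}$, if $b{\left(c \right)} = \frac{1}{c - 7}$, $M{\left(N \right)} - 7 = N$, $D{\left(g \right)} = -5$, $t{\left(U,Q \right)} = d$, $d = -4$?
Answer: $-111$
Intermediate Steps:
$t{\left(U,Q \right)} = -4$
$M{\left(N \right)} = 7 + N$
$b{\left(c \right)} = \frac{1}{-7 + c}$
$-105 - b{\left(M{\left(\frac{1}{J{\left(D{\left(-3 \right)},t{\left(-1,-3 \right)} \right)} + 5} \right)} \right)} = -105 - \frac{1}{-7 + \left(7 + \frac{1}{1 + 5}\right)} = -105 - \frac{1}{-7 + \left(7 + \frac{1}{6}\right)} = -105 - \frac{1}{-7 + \frac{43}{6}} = -105 - \frac{1}{\frac{1}{6}} = -105 - 6 = -111$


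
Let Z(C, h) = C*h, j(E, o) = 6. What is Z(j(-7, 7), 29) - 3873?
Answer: -3699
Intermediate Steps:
Z(j(-7, 7), 29) - 3873 = 6*29 - 3873 = 174 - 3873 = -3699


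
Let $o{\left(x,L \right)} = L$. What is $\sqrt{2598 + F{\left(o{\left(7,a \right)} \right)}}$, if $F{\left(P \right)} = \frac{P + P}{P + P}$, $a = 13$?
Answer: $\sqrt{2599} \approx 50.98$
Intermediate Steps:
$F{\left(P \right)} = 1$ ($F{\left(P \right)} = \frac{2 P}{2 P} = 2 P \frac{1}{2 P} = 1$)
$\sqrt{2598 + F{\left(o{\left(7,a \right)} \right)}} = \sqrt{2598 + 1} = \sqrt{2599}$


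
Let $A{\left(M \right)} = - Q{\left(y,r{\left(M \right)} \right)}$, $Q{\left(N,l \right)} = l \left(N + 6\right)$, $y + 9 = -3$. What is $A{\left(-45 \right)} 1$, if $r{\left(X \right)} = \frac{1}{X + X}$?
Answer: $- \frac{1}{15} \approx -0.066667$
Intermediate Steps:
$y = -12$ ($y = -9 - 3 = -12$)
$r{\left(X \right)} = \frac{1}{2 X}$
$Q{\left(N,l \right)} = l \left(6 + N\right)$
$A{\left(M \right)} = \frac{3}{M}$ ($A{\left(M \right)} = - \frac{1}{2 M} \left(6 - 12\right) = - \frac{1}{2 M} \left(-6\right) = - \frac{-3}{M} = \frac{3}{M}$)
$A{\left(-45 \right)} 1 = \frac{3}{-45} \cdot 1 = 3 \left(- \frac{1}{45}\right) 1 = \left(- \frac{1}{15}\right) 1 = - \frac{1}{15}$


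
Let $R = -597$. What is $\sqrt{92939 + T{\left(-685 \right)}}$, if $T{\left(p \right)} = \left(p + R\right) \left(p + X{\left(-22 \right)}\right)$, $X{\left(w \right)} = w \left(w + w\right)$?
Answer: $i \sqrt{269867} \approx 519.49 i$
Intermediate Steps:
$X{\left(w \right)} = 2 w^{2}$ ($X{\left(w \right)} = w 2 w = 2 w^{2}$)
$T{\left(p \right)} = \left(-597 + p\right) \left(968 + p\right)$ ($T{\left(p \right)} = \left(p - 597\right) \left(p + 2 \left(-22\right)^{2}\right) = \left(-597 + p\right) \left(p + 2 \cdot 484\right) = \left(-597 + p\right) \left(p + 968\right) = \left(-597 + p\right) \left(968 + p\right)$)
$\sqrt{92939 + T{\left(-685 \right)}} = \sqrt{92939 + \left(-577896 + \left(-685\right)^{2} + 371 \left(-685\right)\right)} = \sqrt{92939 - 362806} = \sqrt{-269867} = i \sqrt{269867}$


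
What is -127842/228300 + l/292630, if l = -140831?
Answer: -579684348/556728575 ≈ -1.0412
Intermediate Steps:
-127842/228300 + l/292630 = -127842/228300 - 140831/292630 = -127842*1/228300 - 140831*1/292630 = -21307/38050 - 140831/292630 = -579684348/556728575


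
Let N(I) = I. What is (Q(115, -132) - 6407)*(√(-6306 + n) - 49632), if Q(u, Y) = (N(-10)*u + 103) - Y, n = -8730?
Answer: 363405504 - 14644*I*√3759 ≈ 3.6341e+8 - 8.9783e+5*I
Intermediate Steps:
Q(u, Y) = 103 - Y - 10*u (Q(u, Y) = (-10*u + 103) - Y = (103 - 10*u) - Y = 103 - Y - 10*u)
(Q(115, -132) - 6407)*(√(-6306 + n) - 49632) = ((103 - 1*(-132) - 10*115) - 6407)*(√(-6306 - 8730) - 49632) = ((103 + 132 - 1150) - 6407)*(√(-15036) - 49632) = (-915 - 6407)*(2*I*√3759 - 49632) = -7322*(-49632 + 2*I*√3759) = 363405504 - 14644*I*√3759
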